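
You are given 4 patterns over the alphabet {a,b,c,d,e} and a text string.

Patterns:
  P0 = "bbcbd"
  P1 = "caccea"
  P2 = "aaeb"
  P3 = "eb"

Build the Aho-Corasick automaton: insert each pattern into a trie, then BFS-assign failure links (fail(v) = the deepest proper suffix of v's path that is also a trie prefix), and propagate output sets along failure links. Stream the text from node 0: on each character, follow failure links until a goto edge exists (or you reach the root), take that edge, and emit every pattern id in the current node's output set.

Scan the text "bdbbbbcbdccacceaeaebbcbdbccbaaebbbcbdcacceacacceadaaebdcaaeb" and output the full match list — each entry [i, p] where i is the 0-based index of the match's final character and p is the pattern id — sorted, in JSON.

Construct AC machine:
Trie nodes:
  n0 'ε': a→12 b→1 c→6 e→16
  n1 'b': b→2
  n2 'bb': c→3
  n3 'bbc': b→4
  n4 'bbcb': d→5
  n5 'bbcbd': ·  [P0 ends]
  n6 'c': a→7
  n7 'ca': c→8
  n8 'cac': c→9
  n9 'cacc': e→10
  n10 'cacce': a→11
  n11 'caccea': ·  [P1 ends]
  n12 'a': a→13
  n13 'aa': e→14
  n14 'aae': b→15
  n15 'aaeb': ·  [P2 ends]
  n16 'e': b→17
  n17 'eb': ·  [P3 ends]

Failure links (BFS by depth):
  fail(1) 'b': from fail(0)=0 chase 'b': 0 ⇒ 0;  out=∅∪out(0)=∅
  fail(6) 'c': from fail(0)=0 chase 'c': 0 ⇒ 0;  out=∅∪out(0)=∅
  fail(12) 'a': from fail(0)=0 chase 'a': 0 ⇒ 0;  out=∅∪out(0)=∅
  fail(16) 'e': from fail(0)=0 chase 'e': 0 ⇒ 0;  out=∅∪out(0)=∅
  fail(2) 'bb': from fail(1)=0 chase 'b': 0 ⇒ 1;  out=∅∪out(1)=∅
  fail(7) 'ca': from fail(6)=0 chase 'a': 0 ⇒ 12;  out=∅∪out(12)=∅
  fail(13) 'aa': from fail(12)=0 chase 'a': 0 ⇒ 12;  out=∅∪out(12)=∅
  fail(17) 'eb': from fail(16)=0 chase 'b': 0 ⇒ 1;  out={3}∪out(1)={3}
  fail(3) 'bbc': from fail(2)=1 chase 'c': 1→0 ⇒ 6;  out=∅∪out(6)=∅
  fail(8) 'cac': from fail(7)=12 chase 'c': 12→0 ⇒ 6;  out=∅∪out(6)=∅
  fail(14) 'aae': from fail(13)=12 chase 'e': 12→0 ⇒ 16;  out=∅∪out(16)=∅
  fail(4) 'bbcb': from fail(3)=6 chase 'b': 6→0 ⇒ 1;  out=∅∪out(1)=∅
  fail(9) 'cacc': from fail(8)=6 chase 'c': 6→0 ⇒ 6;  out=∅∪out(6)=∅
  fail(15) 'aaeb': from fail(14)=16 chase 'b': 16 ⇒ 17;  out={2}∪out(17)={2,3}
  fail(5) 'bbcbd': from fail(4)=1 chase 'd': 1→0 ⇒ 0;  out={0}∪out(0)={0}
  fail(10) 'cacce': from fail(9)=6 chase 'e': 6→0 ⇒ 16;  out=∅∪out(16)=∅
  fail(11) 'caccea': from fail(10)=16 chase 'a': 16→0 ⇒ 12;  out={1}∪out(12)={1}

Run:
i=0 'b': node 0→1
i=1 'd': node 1→0 ·f
i=2 'b': node 0→1
i=3 'b': node 1→2
i=4 'b': node 2→2 ·f
i=5 'b': node 2→2 ·f
i=6 'c': node 2→3
i=7 'b': node 3→4
i=8 'd': node 4→5  emit P0@[4:8]
i=9 'c': node 5→6 ·f
i=10 'c': node 6→6 ·f
i=11 'a': node 6→7
i=12 'c': node 7→8
i=13 'c': node 8→9
i=14 'e': node 9→10
i=15 'a': node 10→11  emit P1@[10:15]
i=16 'e': node 11→16 ·f
i=17 'a': node 16→12 ·f
i=18 'e': node 12→16 ·f
i=19 'b': node 16→17  emit P3@[18:19]
i=20 'b': node 17→2 ·f
i=21 'c': node 2→3
i=22 'b': node 3→4
i=23 'd': node 4→5  emit P0@[19:23]
i=24 'b': node 5→1 ·f
i=25 'c': node 1→6 ·f
i=26 'c': node 6→6 ·f
i=27 'b': node 6→1 ·f
i=28 'a': node 1→12 ·f
i=29 'a': node 12→13
i=30 'e': node 13→14
i=31 'b': node 14→15  emit P2@[28:31],P3@[30:31]
i=32 'b': node 15→2 ·f
i=33 'b': node 2→2 ·f
i=34 'c': node 2→3
i=35 'b': node 3→4
i=36 'd': node 4→5  emit P0@[32:36]
i=37 'c': node 5→6 ·f
i=38 'a': node 6→7
i=39 'c': node 7→8
i=40 'c': node 8→9
i=41 'e': node 9→10
i=42 'a': node 10→11  emit P1@[37:42]
i=43 'c': node 11→6 ·f
i=44 'a': node 6→7
i=45 'c': node 7→8
i=46 'c': node 8→9
i=47 'e': node 9→10
i=48 'a': node 10→11  emit P1@[43:48]
i=49 'd': node 11→0 ·f
i=50 'a': node 0→12
i=51 'a': node 12→13
i=52 'e': node 13→14
i=53 'b': node 14→15  emit P2@[50:53],P3@[52:53]
i=54 'd': node 15→0 ·f
i=55 'c': node 0→6
i=56 'a': node 6→7
i=57 'a': node 7→13 ·f
i=58 'e': node 13→14
i=59 'b': node 14→15  emit P2@[56:59],P3@[58:59]

All matches (sorted): [[8,0],[15,1],[19,3],[23,0],[31,2],[31,3],[36,0],[42,1],[48,1],[53,2],[53,3],[59,2],[59,3]]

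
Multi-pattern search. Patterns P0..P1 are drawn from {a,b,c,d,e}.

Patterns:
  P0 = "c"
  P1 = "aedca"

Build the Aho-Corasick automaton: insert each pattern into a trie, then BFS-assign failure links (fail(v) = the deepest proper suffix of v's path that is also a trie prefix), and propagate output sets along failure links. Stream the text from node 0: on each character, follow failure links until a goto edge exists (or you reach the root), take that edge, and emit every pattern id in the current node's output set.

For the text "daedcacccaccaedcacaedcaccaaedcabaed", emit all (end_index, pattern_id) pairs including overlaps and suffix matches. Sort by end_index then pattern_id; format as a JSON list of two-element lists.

Build:
Trie nodes:
  0='ε' goto a→2 c→1
  1='c' goto ·  ←P0
  2='a' goto e→3
  3='ae' goto d→4
  4='aed' goto c→5
  5='aedc' goto a→6
  6='aedca' goto ·  ←P1

BFS fail/out derivation:
  fail(1) 'c': from fail(0)=0 chase 'c': 0 ⇒ 0;  out={0}∪out(0)={0}
  fail(2) 'a': from fail(0)=0 chase 'a': 0 ⇒ 0;  out=∅∪out(0)=∅
  fail(3) 'ae': from fail(2)=0 chase 'e': 0 ⇒ 0;  out=∅∪out(0)=∅
  fail(4) 'aed': from fail(3)=0 chase 'd': 0 ⇒ 0;  out=∅∪out(0)=∅
  fail(5) 'aedc': from fail(4)=0 chase 'c': 0 ⇒ 1;  out=∅∪out(1)={0}
  fail(6) 'aedca': from fail(5)=1 chase 'a': 1→0 ⇒ 2;  out={1}∪out(2)={1}

Scan:
pos 0 'd': at 0
pos 1 'a': at 2
pos 2 'e': at 3
pos 3 'd': at 4
pos 4 'c': at 5  ** P0@[4:4]
pos 5 'a': at 6  ** P1@[1:5]
pos 6 'c': at 1 (fail-walked)  ** P0@[6:6]
pos 7 'c': at 1 (fail-walked)  ** P0@[7:7]
pos 8 'c': at 1 (fail-walked)  ** P0@[8:8]
pos 9 'a': at 2 (fail-walked)
pos 10 'c': at 1 (fail-walked)  ** P0@[10:10]
pos 11 'c': at 1 (fail-walked)  ** P0@[11:11]
pos 12 'a': at 2 (fail-walked)
pos 13 'e': at 3
pos 14 'd': at 4
pos 15 'c': at 5  ** P0@[15:15]
pos 16 'a': at 6  ** P1@[12:16]
pos 17 'c': at 1 (fail-walked)  ** P0@[17:17]
pos 18 'a': at 2 (fail-walked)
pos 19 'e': at 3
pos 20 'd': at 4
pos 21 'c': at 5  ** P0@[21:21]
pos 22 'a': at 6  ** P1@[18:22]
pos 23 'c': at 1 (fail-walked)  ** P0@[23:23]
pos 24 'c': at 1 (fail-walked)  ** P0@[24:24]
pos 25 'a': at 2 (fail-walked)
pos 26 'a': at 2 (fail-walked)
pos 27 'e': at 3
pos 28 'd': at 4
pos 29 'c': at 5  ** P0@[29:29]
pos 30 'a': at 6  ** P1@[26:30]
pos 31 'b': at 0 (fail-walked)
pos 32 'a': at 2
pos 33 'e': at 3
pos 34 'd': at 4

Result: [[4,0],[5,1],[6,0],[7,0],[8,0],[10,0],[11,0],[15,0],[16,1],[17,0],[21,0],[22,1],[23,0],[24,0],[29,0],[30,1]]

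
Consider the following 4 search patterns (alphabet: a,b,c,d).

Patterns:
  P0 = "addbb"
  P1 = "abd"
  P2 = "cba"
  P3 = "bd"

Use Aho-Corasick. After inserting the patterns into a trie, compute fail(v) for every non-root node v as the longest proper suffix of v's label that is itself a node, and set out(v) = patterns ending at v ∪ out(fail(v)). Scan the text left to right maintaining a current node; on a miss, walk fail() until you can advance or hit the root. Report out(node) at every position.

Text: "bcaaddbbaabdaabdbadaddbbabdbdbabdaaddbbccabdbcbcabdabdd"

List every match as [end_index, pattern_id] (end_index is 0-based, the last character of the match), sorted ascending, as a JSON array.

Construct AC machine:
Trie nodes:
  n0 'ε': a→1 b→11 c→8
  n1 'a': b→6 d→2
  n2 'ad': d→3
  n3 'add': b→4
  n4 'addb': b→5
  n5 'addbb': ·  ←P0
  n6 'ab': d→7
  n7 'abd': ·  ←P1
  n8 'c': b→9
  n9 'cb': a→10
  n10 'cba': ·  ←P2
  n11 'b': d→12
  n12 'bd': ·  ←P3

BFS fail/out derivation:
  fail(1) 'a': from fail(0)=0 chase 'a': 0 ⇒ 0;  out=∅∪out(0)=∅
  fail(8) 'c': from fail(0)=0 chase 'c': 0 ⇒ 0;  out=∅∪out(0)=∅
  fail(11) 'b': from fail(0)=0 chase 'b': 0 ⇒ 0;  out=∅∪out(0)=∅
  fail(2) 'ad': from fail(1)=0 chase 'd': 0 ⇒ 0;  out=∅∪out(0)=∅
  fail(6) 'ab': from fail(1)=0 chase 'b': 0 ⇒ 11;  out=∅∪out(11)=∅
  fail(9) 'cb': from fail(8)=0 chase 'b': 0 ⇒ 11;  out=∅∪out(11)=∅
  fail(12) 'bd': from fail(11)=0 chase 'd': 0 ⇒ 0;  out={3}∪out(0)={3}
  fail(3) 'add': from fail(2)=0 chase 'd': 0 ⇒ 0;  out=∅∪out(0)=∅
  fail(7) 'abd': from fail(6)=11 chase 'd': 11 ⇒ 12;  out={1}∪out(12)={1,3}
  fail(10) 'cba': from fail(9)=11 chase 'a': 11→0 ⇒ 1;  out={2}∪out(1)={2}
  fail(4) 'addb': from fail(3)=0 chase 'b': 0 ⇒ 11;  out=∅∪out(11)=∅
  fail(5) 'addbb': from fail(4)=11 chase 'b': 11→0 ⇒ 11;  out={0}∪out(11)={0}

Run:
[0] read 'b'  n0⇒n11
[1] read 'c'  n11⇒n8 (fail-walked)
[2] read 'a'  n8⇒n1 (fail-walked)
[3] read 'a'  n1⇒n1 (fail-walked)
[4] read 'd'  n1⇒n2
[5] read 'd'  n2⇒n3
[6] read 'b'  n3⇒n4
[7] read 'b'  n4⇒n5  ** P0@[3:7]
[8] read 'a'  n5⇒n1 (fail-walked)
[9] read 'a'  n1⇒n1 (fail-walked)
[10] read 'b'  n1⇒n6
[11] read 'd'  n6⇒n7  ** P1@[9:11],P3@[10:11]
[12] read 'a'  n7⇒n1 (fail-walked)
[13] read 'a'  n1⇒n1 (fail-walked)
[14] read 'b'  n1⇒n6
[15] read 'd'  n6⇒n7  ** P1@[13:15],P3@[14:15]
[16] read 'b'  n7⇒n11 (fail-walked)
[17] read 'a'  n11⇒n1 (fail-walked)
[18] read 'd'  n1⇒n2
[19] read 'a'  n2⇒n1 (fail-walked)
[20] read 'd'  n1⇒n2
[21] read 'd'  n2⇒n3
[22] read 'b'  n3⇒n4
[23] read 'b'  n4⇒n5  ** P0@[19:23]
[24] read 'a'  n5⇒n1 (fail-walked)
[25] read 'b'  n1⇒n6
[26] read 'd'  n6⇒n7  ** P1@[24:26],P3@[25:26]
[27] read 'b'  n7⇒n11 (fail-walked)
[28] read 'd'  n11⇒n12  ** P3@[27:28]
[29] read 'b'  n12⇒n11 (fail-walked)
[30] read 'a'  n11⇒n1 (fail-walked)
[31] read 'b'  n1⇒n6
[32] read 'd'  n6⇒n7  ** P1@[30:32],P3@[31:32]
[33] read 'a'  n7⇒n1 (fail-walked)
[34] read 'a'  n1⇒n1 (fail-walked)
[35] read 'd'  n1⇒n2
[36] read 'd'  n2⇒n3
[37] read 'b'  n3⇒n4
[38] read 'b'  n4⇒n5  ** P0@[34:38]
[39] read 'c'  n5⇒n8 (fail-walked)
[40] read 'c'  n8⇒n8 (fail-walked)
[41] read 'a'  n8⇒n1 (fail-walked)
[42] read 'b'  n1⇒n6
[43] read 'd'  n6⇒n7  ** P1@[41:43],P3@[42:43]
[44] read 'b'  n7⇒n11 (fail-walked)
[45] read 'c'  n11⇒n8 (fail-walked)
[46] read 'b'  n8⇒n9
[47] read 'c'  n9⇒n8 (fail-walked)
[48] read 'a'  n8⇒n1 (fail-walked)
[49] read 'b'  n1⇒n6
[50] read 'd'  n6⇒n7  ** P1@[48:50],P3@[49:50]
[51] read 'a'  n7⇒n1 (fail-walked)
[52] read 'b'  n1⇒n6
[53] read 'd'  n6⇒n7  ** P1@[51:53],P3@[52:53]
[54] read 'd'  n7⇒n0 (fail-walked)

Result: [[7,0],[11,1],[11,3],[15,1],[15,3],[23,0],[26,1],[26,3],[28,3],[32,1],[32,3],[38,0],[43,1],[43,3],[50,1],[50,3],[53,1],[53,3]]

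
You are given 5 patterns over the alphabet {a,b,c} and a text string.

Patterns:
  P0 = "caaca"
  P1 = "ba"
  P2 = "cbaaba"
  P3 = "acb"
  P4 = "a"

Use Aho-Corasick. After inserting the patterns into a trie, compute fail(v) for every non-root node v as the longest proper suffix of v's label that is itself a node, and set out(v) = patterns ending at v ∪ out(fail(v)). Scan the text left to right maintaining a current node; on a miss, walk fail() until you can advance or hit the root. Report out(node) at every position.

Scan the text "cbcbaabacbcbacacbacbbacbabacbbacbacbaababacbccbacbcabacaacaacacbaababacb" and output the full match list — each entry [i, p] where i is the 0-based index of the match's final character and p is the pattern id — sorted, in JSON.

Build:
Trie (insert patterns):
  0='ε' goto a→13 b→6 c→1
  1='c' goto a→2 b→8
  2='ca' goto a→3
  3='caa' goto c→4
  4='caac' goto a→5
  5='caaca' goto ·  [P0 ends]
  6='b' goto a→7
  7='ba' goto ·  [P1 ends]
  8='cb' goto a→9
  9='cba' goto a→10
  10='cbaa' goto b→11
  11='cbaab' goto a→12
  12='cbaaba' goto ·  [P2 ends]
  13='a' goto c→14  [P4 ends]
  14='ac' goto b→15
  15='acb' goto ·  [P3 ends]

BFS fail/out derivation:
  fail(1) 'c': from fail(0)=0 chase 'c': 0 ⇒ 0;  out=∅∪out(0)=∅
  fail(6) 'b': from fail(0)=0 chase 'b': 0 ⇒ 0;  out=∅∪out(0)=∅
  fail(13) 'a': from fail(0)=0 chase 'a': 0 ⇒ 0;  out={4}∪out(0)={4}
  fail(2) 'ca': from fail(1)=0 chase 'a': 0 ⇒ 13;  out=∅∪out(13)={4}
  fail(7) 'ba': from fail(6)=0 chase 'a': 0 ⇒ 13;  out={1}∪out(13)={1,4}
  fail(8) 'cb': from fail(1)=0 chase 'b': 0 ⇒ 6;  out=∅∪out(6)=∅
  fail(14) 'ac': from fail(13)=0 chase 'c': 0 ⇒ 1;  out=∅∪out(1)=∅
  fail(3) 'caa': from fail(2)=13 chase 'a': 13→0 ⇒ 13;  out=∅∪out(13)={4}
  fail(9) 'cba': from fail(8)=6 chase 'a': 6 ⇒ 7;  out=∅∪out(7)={1,4}
  fail(15) 'acb': from fail(14)=1 chase 'b': 1 ⇒ 8;  out={3}∪out(8)={3}
  fail(4) 'caac': from fail(3)=13 chase 'c': 13 ⇒ 14;  out=∅∪out(14)=∅
  fail(10) 'cbaa': from fail(9)=7 chase 'a': 7→13→0 ⇒ 13;  out=∅∪out(13)={4}
  fail(5) 'caaca': from fail(4)=14 chase 'a': 14→1 ⇒ 2;  out={0}∪out(2)={0,4}
  fail(11) 'cbaab': from fail(10)=13 chase 'b': 13→0 ⇒ 6;  out=∅∪out(6)=∅
  fail(12) 'cbaaba': from fail(11)=6 chase 'a': 6 ⇒ 7;  out={2}∪out(7)={1,2,4}

Text stream:
[0] read 'c'  n0⇒n1
[1] read 'b'  n1⇒n8
[2] read 'c'  n8⇒n1 (via fail)
[3] read 'b'  n1⇒n8
[4] read 'a'  n8⇒n9  emit P1@[3:4],P4@[4:4]
[5] read 'a'  n9⇒n10  emit P4@[5:5]
[6] read 'b'  n10⇒n11
[7] read 'a'  n11⇒n12  emit P1@[6:7],P2@[2:7],P4@[7:7]
[8] read 'c'  n12⇒n14 (via fail)
[9] read 'b'  n14⇒n15  emit P3@[7:9]
[10] read 'c'  n15⇒n1 (via fail)
[11] read 'b'  n1⇒n8
[12] read 'a'  n8⇒n9  emit P1@[11:12],P4@[12:12]
[13] read 'c'  n9⇒n14 (via fail)
[14] read 'a'  n14⇒n2 (via fail)  emit P4@[14:14]
[15] read 'c'  n2⇒n14 (via fail)
[16] read 'b'  n14⇒n15  emit P3@[14:16]
[17] read 'a'  n15⇒n9 (via fail)  emit P1@[16:17],P4@[17:17]
[18] read 'c'  n9⇒n14 (via fail)
[19] read 'b'  n14⇒n15  emit P3@[17:19]
[20] read 'b'  n15⇒n6 (via fail)
[21] read 'a'  n6⇒n7  emit P1@[20:21],P4@[21:21]
[22] read 'c'  n7⇒n14 (via fail)
[23] read 'b'  n14⇒n15  emit P3@[21:23]
[24] read 'a'  n15⇒n9 (via fail)  emit P1@[23:24],P4@[24:24]
[25] read 'b'  n9⇒n6 (via fail)
[26] read 'a'  n6⇒n7  emit P1@[25:26],P4@[26:26]
[27] read 'c'  n7⇒n14 (via fail)
[28] read 'b'  n14⇒n15  emit P3@[26:28]
[29] read 'b'  n15⇒n6 (via fail)
[30] read 'a'  n6⇒n7  emit P1@[29:30],P4@[30:30]
[31] read 'c'  n7⇒n14 (via fail)
[32] read 'b'  n14⇒n15  emit P3@[30:32]
[33] read 'a'  n15⇒n9 (via fail)  emit P1@[32:33],P4@[33:33]
[34] read 'c'  n9⇒n14 (via fail)
[35] read 'b'  n14⇒n15  emit P3@[33:35]
[36] read 'a'  n15⇒n9 (via fail)  emit P1@[35:36],P4@[36:36]
[37] read 'a'  n9⇒n10  emit P4@[37:37]
[38] read 'b'  n10⇒n11
[39] read 'a'  n11⇒n12  emit P1@[38:39],P2@[34:39],P4@[39:39]
[40] read 'b'  n12⇒n6 (via fail)
[41] read 'a'  n6⇒n7  emit P1@[40:41],P4@[41:41]
[42] read 'c'  n7⇒n14 (via fail)
[43] read 'b'  n14⇒n15  emit P3@[41:43]
[44] read 'c'  n15⇒n1 (via fail)
[45] read 'c'  n1⇒n1 (via fail)
[46] read 'b'  n1⇒n8
[47] read 'a'  n8⇒n9  emit P1@[46:47],P4@[47:47]
[48] read 'c'  n9⇒n14 (via fail)
[49] read 'b'  n14⇒n15  emit P3@[47:49]
[50] read 'c'  n15⇒n1 (via fail)
[51] read 'a'  n1⇒n2  emit P4@[51:51]
[52] read 'b'  n2⇒n6 (via fail)
[53] read 'a'  n6⇒n7  emit P1@[52:53],P4@[53:53]
[54] read 'c'  n7⇒n14 (via fail)
[55] read 'a'  n14⇒n2 (via fail)  emit P4@[55:55]
[56] read 'a'  n2⇒n3  emit P4@[56:56]
[57] read 'c'  n3⇒n4
[58] read 'a'  n4⇒n5  emit P0@[54:58],P4@[58:58]
[59] read 'a'  n5⇒n3 (via fail)  emit P4@[59:59]
[60] read 'c'  n3⇒n4
[61] read 'a'  n4⇒n5  emit P0@[57:61],P4@[61:61]
[62] read 'c'  n5⇒n14 (via fail)
[63] read 'b'  n14⇒n15  emit P3@[61:63]
[64] read 'a'  n15⇒n9 (via fail)  emit P1@[63:64],P4@[64:64]
[65] read 'a'  n9⇒n10  emit P4@[65:65]
[66] read 'b'  n10⇒n11
[67] read 'a'  n11⇒n12  emit P1@[66:67],P2@[62:67],P4@[67:67]
[68] read 'b'  n12⇒n6 (via fail)
[69] read 'a'  n6⇒n7  emit P1@[68:69],P4@[69:69]
[70] read 'c'  n7⇒n14 (via fail)
[71] read 'b'  n14⇒n15  emit P3@[69:71]

Result: [[4,1],[4,4],[5,4],[7,1],[7,2],[7,4],[9,3],[12,1],[12,4],[14,4],[16,3],[17,1],[17,4],[19,3],[21,1],[21,4],[23,3],[24,1],[24,4],[26,1],[26,4],[28,3],[30,1],[30,4],[32,3],[33,1],[33,4],[35,3],[36,1],[36,4],[37,4],[39,1],[39,2],[39,4],[41,1],[41,4],[43,3],[47,1],[47,4],[49,3],[51,4],[53,1],[53,4],[55,4],[56,4],[58,0],[58,4],[59,4],[61,0],[61,4],[63,3],[64,1],[64,4],[65,4],[67,1],[67,2],[67,4],[69,1],[69,4],[71,3]]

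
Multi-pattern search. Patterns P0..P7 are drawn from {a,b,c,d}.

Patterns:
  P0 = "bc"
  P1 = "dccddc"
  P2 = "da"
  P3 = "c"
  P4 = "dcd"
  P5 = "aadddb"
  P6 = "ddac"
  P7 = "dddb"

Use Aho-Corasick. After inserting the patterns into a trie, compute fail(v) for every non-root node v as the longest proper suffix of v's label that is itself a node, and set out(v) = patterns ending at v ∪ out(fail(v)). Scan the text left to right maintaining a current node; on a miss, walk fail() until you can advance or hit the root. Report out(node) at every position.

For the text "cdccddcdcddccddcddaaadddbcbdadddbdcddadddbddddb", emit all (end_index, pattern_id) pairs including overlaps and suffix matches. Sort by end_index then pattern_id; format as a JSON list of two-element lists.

Build automaton:
Trie (insert patterns):
  n0 'ε': a→12 b→1 c→10 d→3
  n1 'b': c→2
  n2 'bc': ·  [P0 ends]
  n3 'd': a→9 c→4 d→18
  n4 'dc': c→5 d→11
  n5 'dcc': d→6
  n6 'dccd': d→7
  n7 'dccdd': c→8
  n8 'dccddc': ·  [P1 ends]
  n9 'da': ·  [P2 ends]
  n10 'c': ·  [P3 ends]
  n11 'dcd': ·  [P4 ends]
  n12 'a': a→13
  n13 'aa': d→14
  n14 'aad': d→15
  n15 'aadd': d→16
  n16 'aaddd': b→17
  n17 'aadddb': ·  [P5 ends]
  n18 'dd': a→19 d→21
  n19 'dda': c→20
  n20 'ddac': ·  [P6 ends]
  n21 'ddd': b→22
  n22 'dddb': ·  [P7 ends]

Failure links (BFS by depth):
  n1('b'): parent n0 fail=0; on 'b' 0 → fail=0;  out ∅∪∅=∅
  n3('d'): parent n0 fail=0; on 'd' 0 → fail=0;  out ∅∪∅=∅
  n10('c'): parent n0 fail=0; on 'c' 0 → fail=0;  out {3}∪∅={3}
  n12('a'): parent n0 fail=0; on 'a' 0 → fail=0;  out ∅∪∅=∅
  n2('bc'): parent n1 fail=0; on 'c' 0 → fail=10;  out {0}∪{3}={0,3}
  n4('dc'): parent n3 fail=0; on 'c' 0 → fail=10;  out ∅∪{3}={3}
  n9('da'): parent n3 fail=0; on 'a' 0 → fail=12;  out {2}∪∅={2}
  n13('aa'): parent n12 fail=0; on 'a' 0 → fail=12;  out ∅∪∅=∅
  n18('dd'): parent n3 fail=0; on 'd' 0 → fail=3;  out ∅∪∅=∅
  n5('dcc'): parent n4 fail=10; on 'c' 10→0 → fail=10;  out ∅∪{3}={3}
  n11('dcd'): parent n4 fail=10; on 'd' 10→0 → fail=3;  out {4}∪∅={4}
  n14('aad'): parent n13 fail=12; on 'd' 12→0 → fail=3;  out ∅∪∅=∅
  n19('dda'): parent n18 fail=3; on 'a' 3 → fail=9;  out ∅∪{2}={2}
  n21('ddd'): parent n18 fail=3; on 'd' 3 → fail=18;  out ∅∪∅=∅
  n6('dccd'): parent n5 fail=10; on 'd' 10→0 → fail=3;  out ∅∪∅=∅
  n15('aadd'): parent n14 fail=3; on 'd' 3 → fail=18;  out ∅∪∅=∅
  n20('ddac'): parent n19 fail=9; on 'c' 9→12→0 → fail=10;  out {6}∪{3}={3,6}
  n22('dddb'): parent n21 fail=18; on 'b' 18→3→0 → fail=1;  out {7}∪∅={7}
  n7('dccdd'): parent n6 fail=3; on 'd' 3 → fail=18;  out ∅∪∅=∅
  n16('aaddd'): parent n15 fail=18; on 'd' 18 → fail=21;  out ∅∪∅=∅
  n8('dccddc'): parent n7 fail=18; on 'c' 18→3 → fail=4;  out {1}∪{3}={1,3}
  n17('aadddb'): parent n16 fail=21; on 'b' 21 → fail=22;  out {5}∪{7}={5,7}

Text stream:
[0] read 'c'  n0⇒n10  emit P3@[0:0]
[1] read 'd'  n10⇒n3 (fail-walked)
[2] read 'c'  n3⇒n4  emit P3@[2:2]
[3] read 'c'  n4⇒n5  emit P3@[3:3]
[4] read 'd'  n5⇒n6
[5] read 'd'  n6⇒n7
[6] read 'c'  n7⇒n8  emit P1@[1:6],P3@[6:6]
[7] read 'd'  n8⇒n11 (fail-walked)  emit P4@[5:7]
[8] read 'c'  n11⇒n4 (fail-walked)  emit P3@[8:8]
[9] read 'd'  n4⇒n11  emit P4@[7:9]
[10] read 'd'  n11⇒n18 (fail-walked)
[11] read 'c'  n18⇒n4 (fail-walked)  emit P3@[11:11]
[12] read 'c'  n4⇒n5  emit P3@[12:12]
[13] read 'd'  n5⇒n6
[14] read 'd'  n6⇒n7
[15] read 'c'  n7⇒n8  emit P1@[10:15],P3@[15:15]
[16] read 'd'  n8⇒n11 (fail-walked)  emit P4@[14:16]
[17] read 'd'  n11⇒n18 (fail-walked)
[18] read 'a'  n18⇒n19  emit P2@[17:18]
[19] read 'a'  n19⇒n13 (fail-walked)
[20] read 'a'  n13⇒n13 (fail-walked)
[21] read 'd'  n13⇒n14
[22] read 'd'  n14⇒n15
[23] read 'd'  n15⇒n16
[24] read 'b'  n16⇒n17  emit P5@[19:24],P7@[21:24]
[25] read 'c'  n17⇒n2 (fail-walked)  emit P0@[24:25],P3@[25:25]
[26] read 'b'  n2⇒n1 (fail-walked)
[27] read 'd'  n1⇒n3 (fail-walked)
[28] read 'a'  n3⇒n9  emit P2@[27:28]
[29] read 'd'  n9⇒n3 (fail-walked)
[30] read 'd'  n3⇒n18
[31] read 'd'  n18⇒n21
[32] read 'b'  n21⇒n22  emit P7@[29:32]
[33] read 'd'  n22⇒n3 (fail-walked)
[34] read 'c'  n3⇒n4  emit P3@[34:34]
[35] read 'd'  n4⇒n11  emit P4@[33:35]
[36] read 'd'  n11⇒n18 (fail-walked)
[37] read 'a'  n18⇒n19  emit P2@[36:37]
[38] read 'd'  n19⇒n3 (fail-walked)
[39] read 'd'  n3⇒n18
[40] read 'd'  n18⇒n21
[41] read 'b'  n21⇒n22  emit P7@[38:41]
[42] read 'd'  n22⇒n3 (fail-walked)
[43] read 'd'  n3⇒n18
[44] read 'd'  n18⇒n21
[45] read 'd'  n21⇒n21 (fail-walked)
[46] read 'b'  n21⇒n22  emit P7@[43:46]

Matches: [[0,3],[2,3],[3,3],[6,1],[6,3],[7,4],[8,3],[9,4],[11,3],[12,3],[15,1],[15,3],[16,4],[18,2],[24,5],[24,7],[25,0],[25,3],[28,2],[32,7],[34,3],[35,4],[37,2],[41,7],[46,7]]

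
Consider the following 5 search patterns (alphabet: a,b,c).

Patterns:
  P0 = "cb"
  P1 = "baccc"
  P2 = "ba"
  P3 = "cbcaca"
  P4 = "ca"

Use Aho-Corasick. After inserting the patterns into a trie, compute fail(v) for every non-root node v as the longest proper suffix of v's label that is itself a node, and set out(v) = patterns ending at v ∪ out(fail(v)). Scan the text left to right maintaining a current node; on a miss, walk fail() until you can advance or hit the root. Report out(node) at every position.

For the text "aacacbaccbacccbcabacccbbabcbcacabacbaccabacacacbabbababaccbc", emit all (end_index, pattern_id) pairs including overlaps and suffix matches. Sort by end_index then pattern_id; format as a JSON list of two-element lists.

Build:
Trie (insert patterns):
  0='ε' goto b→3 c→1
  1='c' goto a→12 b→2
  2='cb' goto c→8  [P0 ends]
  3='b' goto a→4
  4='ba' goto c→5  [P2 ends]
  5='bac' goto c→6
  6='bacc' goto c→7
  7='baccc' goto ·  [P1 ends]
  8='cbc' goto a→9
  9='cbca' goto c→10
  10='cbcac' goto a→11
  11='cbcaca' goto ·  [P3 ends]
  12='ca' goto ·  [P4 ends]

BFS fail/out derivation:
  fail(1) 'c': from fail(0)=0 chase 'c': 0 ⇒ 0;  out=∅∪out(0)=∅
  fail(3) 'b': from fail(0)=0 chase 'b': 0 ⇒ 0;  out=∅∪out(0)=∅
  fail(2) 'cb': from fail(1)=0 chase 'b': 0 ⇒ 3;  out={0}∪out(3)={0}
  fail(4) 'ba': from fail(3)=0 chase 'a': 0 ⇒ 0;  out={2}∪out(0)={2}
  fail(12) 'ca': from fail(1)=0 chase 'a': 0 ⇒ 0;  out={4}∪out(0)={4}
  fail(5) 'bac': from fail(4)=0 chase 'c': 0 ⇒ 1;  out=∅∪out(1)=∅
  fail(8) 'cbc': from fail(2)=3 chase 'c': 3→0 ⇒ 1;  out=∅∪out(1)=∅
  fail(6) 'bacc': from fail(5)=1 chase 'c': 1→0 ⇒ 1;  out=∅∪out(1)=∅
  fail(9) 'cbca': from fail(8)=1 chase 'a': 1 ⇒ 12;  out=∅∪out(12)={4}
  fail(7) 'baccc': from fail(6)=1 chase 'c': 1→0 ⇒ 1;  out={1}∪out(1)={1}
  fail(10) 'cbcac': from fail(9)=12 chase 'c': 12→0 ⇒ 1;  out=∅∪out(1)=∅
  fail(11) 'cbcaca': from fail(10)=1 chase 'a': 1 ⇒ 12;  out={3}∪out(12)={3,4}

Text stream:
[0] read 'a'  n0⇒n0
[1] read 'a'  n0⇒n0
[2] read 'c'  n0⇒n1
[3] read 'a'  n1⇒n12  emit P4@[2:3]
[4] read 'c'  n12⇒n1 (fail-walked)
[5] read 'b'  n1⇒n2  emit P0@[4:5]
[6] read 'a'  n2⇒n4 (fail-walked)  emit P2@[5:6]
[7] read 'c'  n4⇒n5
[8] read 'c'  n5⇒n6
[9] read 'b'  n6⇒n2 (fail-walked)  emit P0@[8:9]
[10] read 'a'  n2⇒n4 (fail-walked)  emit P2@[9:10]
[11] read 'c'  n4⇒n5
[12] read 'c'  n5⇒n6
[13] read 'c'  n6⇒n7  emit P1@[9:13]
[14] read 'b'  n7⇒n2 (fail-walked)  emit P0@[13:14]
[15] read 'c'  n2⇒n8
[16] read 'a'  n8⇒n9  emit P4@[15:16]
[17] read 'b'  n9⇒n3 (fail-walked)
[18] read 'a'  n3⇒n4  emit P2@[17:18]
[19] read 'c'  n4⇒n5
[20] read 'c'  n5⇒n6
[21] read 'c'  n6⇒n7  emit P1@[17:21]
[22] read 'b'  n7⇒n2 (fail-walked)  emit P0@[21:22]
[23] read 'b'  n2⇒n3 (fail-walked)
[24] read 'a'  n3⇒n4  emit P2@[23:24]
[25] read 'b'  n4⇒n3 (fail-walked)
[26] read 'c'  n3⇒n1 (fail-walked)
[27] read 'b'  n1⇒n2  emit P0@[26:27]
[28] read 'c'  n2⇒n8
[29] read 'a'  n8⇒n9  emit P4@[28:29]
[30] read 'c'  n9⇒n10
[31] read 'a'  n10⇒n11  emit P3@[26:31],P4@[30:31]
[32] read 'b'  n11⇒n3 (fail-walked)
[33] read 'a'  n3⇒n4  emit P2@[32:33]
[34] read 'c'  n4⇒n5
[35] read 'b'  n5⇒n2 (fail-walked)  emit P0@[34:35]
[36] read 'a'  n2⇒n4 (fail-walked)  emit P2@[35:36]
[37] read 'c'  n4⇒n5
[38] read 'c'  n5⇒n6
[39] read 'a'  n6⇒n12 (fail-walked)  emit P4@[38:39]
[40] read 'b'  n12⇒n3 (fail-walked)
[41] read 'a'  n3⇒n4  emit P2@[40:41]
[42] read 'c'  n4⇒n5
[43] read 'a'  n5⇒n12 (fail-walked)  emit P4@[42:43]
[44] read 'c'  n12⇒n1 (fail-walked)
[45] read 'a'  n1⇒n12  emit P4@[44:45]
[46] read 'c'  n12⇒n1 (fail-walked)
[47] read 'b'  n1⇒n2  emit P0@[46:47]
[48] read 'a'  n2⇒n4 (fail-walked)  emit P2@[47:48]
[49] read 'b'  n4⇒n3 (fail-walked)
[50] read 'b'  n3⇒n3 (fail-walked)
[51] read 'a'  n3⇒n4  emit P2@[50:51]
[52] read 'b'  n4⇒n3 (fail-walked)
[53] read 'a'  n3⇒n4  emit P2@[52:53]
[54] read 'b'  n4⇒n3 (fail-walked)
[55] read 'a'  n3⇒n4  emit P2@[54:55]
[56] read 'c'  n4⇒n5
[57] read 'c'  n5⇒n6
[58] read 'b'  n6⇒n2 (fail-walked)  emit P0@[57:58]
[59] read 'c'  n2⇒n8

Matches: [[3,4],[5,0],[6,2],[9,0],[10,2],[13,1],[14,0],[16,4],[18,2],[21,1],[22,0],[24,2],[27,0],[29,4],[31,3],[31,4],[33,2],[35,0],[36,2],[39,4],[41,2],[43,4],[45,4],[47,0],[48,2],[51,2],[53,2],[55,2],[58,0]]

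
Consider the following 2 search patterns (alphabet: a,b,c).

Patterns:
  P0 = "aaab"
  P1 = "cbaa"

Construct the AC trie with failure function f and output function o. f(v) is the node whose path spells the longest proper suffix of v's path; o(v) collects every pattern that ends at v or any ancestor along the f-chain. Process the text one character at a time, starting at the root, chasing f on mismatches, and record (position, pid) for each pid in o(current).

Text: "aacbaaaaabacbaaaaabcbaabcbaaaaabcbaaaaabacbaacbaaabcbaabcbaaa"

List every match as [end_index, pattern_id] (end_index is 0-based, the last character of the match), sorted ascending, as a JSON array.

Construct AC machine:
Trie nodes:
  0='ε' goto a→1 c→5
  1='a' goto a→2
  2='aa' goto a→3
  3='aaa' goto b→4
  4='aaab' goto ·  ←P0
  5='c' goto b→6
  6='cb' goto a→7
  7='cba' goto a→8
  8='cbaa' goto ·  ←P1

BFS fail/out derivation:
  fail(1) 'a': from fail(0)=0 chase 'a': 0 ⇒ 0;  out=∅∪out(0)=∅
  fail(5) 'c': from fail(0)=0 chase 'c': 0 ⇒ 0;  out=∅∪out(0)=∅
  fail(2) 'aa': from fail(1)=0 chase 'a': 0 ⇒ 1;  out=∅∪out(1)=∅
  fail(6) 'cb': from fail(5)=0 chase 'b': 0 ⇒ 0;  out=∅∪out(0)=∅
  fail(3) 'aaa': from fail(2)=1 chase 'a': 1 ⇒ 2;  out=∅∪out(2)=∅
  fail(7) 'cba': from fail(6)=0 chase 'a': 0 ⇒ 1;  out=∅∪out(1)=∅
  fail(4) 'aaab': from fail(3)=2 chase 'b': 2→1→0 ⇒ 0;  out={0}∪out(0)={0}
  fail(8) 'cbaa': from fail(7)=1 chase 'a': 1 ⇒ 2;  out={1}∪out(2)={1}

Run:
[0] read 'a'  n0⇒n1
[1] read 'a'  n1⇒n2
[2] read 'c'  n2⇒n5 (via fail)
[3] read 'b'  n5⇒n6
[4] read 'a'  n6⇒n7
[5] read 'a'  n7⇒n8  → match P1@[2:5]
[6] read 'a'  n8⇒n3 (via fail)
[7] read 'a'  n3⇒n3 (via fail)
[8] read 'a'  n3⇒n3 (via fail)
[9] read 'b'  n3⇒n4  → match P0@[6:9]
[10] read 'a'  n4⇒n1 (via fail)
[11] read 'c'  n1⇒n5 (via fail)
[12] read 'b'  n5⇒n6
[13] read 'a'  n6⇒n7
[14] read 'a'  n7⇒n8  → match P1@[11:14]
[15] read 'a'  n8⇒n3 (via fail)
[16] read 'a'  n3⇒n3 (via fail)
[17] read 'a'  n3⇒n3 (via fail)
[18] read 'b'  n3⇒n4  → match P0@[15:18]
[19] read 'c'  n4⇒n5 (via fail)
[20] read 'b'  n5⇒n6
[21] read 'a'  n6⇒n7
[22] read 'a'  n7⇒n8  → match P1@[19:22]
[23] read 'b'  n8⇒n0 (via fail)
[24] read 'c'  n0⇒n5
[25] read 'b'  n5⇒n6
[26] read 'a'  n6⇒n7
[27] read 'a'  n7⇒n8  → match P1@[24:27]
[28] read 'a'  n8⇒n3 (via fail)
[29] read 'a'  n3⇒n3 (via fail)
[30] read 'a'  n3⇒n3 (via fail)
[31] read 'b'  n3⇒n4  → match P0@[28:31]
[32] read 'c'  n4⇒n5 (via fail)
[33] read 'b'  n5⇒n6
[34] read 'a'  n6⇒n7
[35] read 'a'  n7⇒n8  → match P1@[32:35]
[36] read 'a'  n8⇒n3 (via fail)
[37] read 'a'  n3⇒n3 (via fail)
[38] read 'a'  n3⇒n3 (via fail)
[39] read 'b'  n3⇒n4  → match P0@[36:39]
[40] read 'a'  n4⇒n1 (via fail)
[41] read 'c'  n1⇒n5 (via fail)
[42] read 'b'  n5⇒n6
[43] read 'a'  n6⇒n7
[44] read 'a'  n7⇒n8  → match P1@[41:44]
[45] read 'c'  n8⇒n5 (via fail)
[46] read 'b'  n5⇒n6
[47] read 'a'  n6⇒n7
[48] read 'a'  n7⇒n8  → match P1@[45:48]
[49] read 'a'  n8⇒n3 (via fail)
[50] read 'b'  n3⇒n4  → match P0@[47:50]
[51] read 'c'  n4⇒n5 (via fail)
[52] read 'b'  n5⇒n6
[53] read 'a'  n6⇒n7
[54] read 'a'  n7⇒n8  → match P1@[51:54]
[55] read 'b'  n8⇒n0 (via fail)
[56] read 'c'  n0⇒n5
[57] read 'b'  n5⇒n6
[58] read 'a'  n6⇒n7
[59] read 'a'  n7⇒n8  → match P1@[56:59]
[60] read 'a'  n8⇒n3 (via fail)

Matches: [[5,1],[9,0],[14,1],[18,0],[22,1],[27,1],[31,0],[35,1],[39,0],[44,1],[48,1],[50,0],[54,1],[59,1]]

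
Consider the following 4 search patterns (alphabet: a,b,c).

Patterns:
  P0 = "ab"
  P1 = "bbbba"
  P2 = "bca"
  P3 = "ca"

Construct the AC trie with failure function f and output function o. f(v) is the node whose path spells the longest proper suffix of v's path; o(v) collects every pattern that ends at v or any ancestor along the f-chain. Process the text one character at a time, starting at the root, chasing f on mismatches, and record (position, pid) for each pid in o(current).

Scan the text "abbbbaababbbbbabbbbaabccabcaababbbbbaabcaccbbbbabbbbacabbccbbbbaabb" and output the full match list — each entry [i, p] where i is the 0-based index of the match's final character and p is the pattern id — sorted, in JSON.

Build:
Trie nodes:
  n0 'ε': a→1 b→3 c→10
  n1 'a': b→2
  n2 'ab': ·  ←P0
  n3 'b': b→4 c→8
  n4 'bb': b→5
  n5 'bbb': b→6
  n6 'bbbb': a→7
  n7 'bbbba': ·  ←P1
  n8 'bc': a→9
  n9 'bca': ·  ←P2
  n10 'c': a→11
  n11 'ca': ·  ←P3

BFS fail/out derivation:
  n1('a'): parent n0 fail=0; on 'a' 0 → fail=0;  out ∅∪∅=∅
  n3('b'): parent n0 fail=0; on 'b' 0 → fail=0;  out ∅∪∅=∅
  n10('c'): parent n0 fail=0; on 'c' 0 → fail=0;  out ∅∪∅=∅
  n2('ab'): parent n1 fail=0; on 'b' 0 → fail=3;  out {0}∪∅={0}
  n4('bb'): parent n3 fail=0; on 'b' 0 → fail=3;  out ∅∪∅=∅
  n8('bc'): parent n3 fail=0; on 'c' 0 → fail=10;  out ∅∪∅=∅
  n11('ca'): parent n10 fail=0; on 'a' 0 → fail=1;  out {3}∪∅={3}
  n5('bbb'): parent n4 fail=3; on 'b' 3 → fail=4;  out ∅∪∅=∅
  n9('bca'): parent n8 fail=10; on 'a' 10 → fail=11;  out {2}∪{3}={2,3}
  n6('bbbb'): parent n5 fail=4; on 'b' 4 → fail=5;  out ∅∪∅=∅
  n7('bbbba'): parent n6 fail=5; on 'a' 5→4→3→0 → fail=1;  out {1}∪∅={1}

Run:
[0] read 'a'  n0⇒n1
[1] read 'b'  n1⇒n2  → match P0@[0:1]
[2] read 'b'  n2⇒n4 (via fail)
[3] read 'b'  n4⇒n5
[4] read 'b'  n5⇒n6
[5] read 'a'  n6⇒n7  → match P1@[1:5]
[6] read 'a'  n7⇒n1 (via fail)
[7] read 'b'  n1⇒n2  → match P0@[6:7]
[8] read 'a'  n2⇒n1 (via fail)
[9] read 'b'  n1⇒n2  → match P0@[8:9]
[10] read 'b'  n2⇒n4 (via fail)
[11] read 'b'  n4⇒n5
[12] read 'b'  n5⇒n6
[13] read 'b'  n6⇒n6 (via fail)
[14] read 'a'  n6⇒n7  → match P1@[10:14]
[15] read 'b'  n7⇒n2 (via fail)  → match P0@[14:15]
[16] read 'b'  n2⇒n4 (via fail)
[17] read 'b'  n4⇒n5
[18] read 'b'  n5⇒n6
[19] read 'a'  n6⇒n7  → match P1@[15:19]
[20] read 'a'  n7⇒n1 (via fail)
[21] read 'b'  n1⇒n2  → match P0@[20:21]
[22] read 'c'  n2⇒n8 (via fail)
[23] read 'c'  n8⇒n10 (via fail)
[24] read 'a'  n10⇒n11  → match P3@[23:24]
[25] read 'b'  n11⇒n2 (via fail)  → match P0@[24:25]
[26] read 'c'  n2⇒n8 (via fail)
[27] read 'a'  n8⇒n9  → match P2@[25:27],P3@[26:27]
[28] read 'a'  n9⇒n1 (via fail)
[29] read 'b'  n1⇒n2  → match P0@[28:29]
[30] read 'a'  n2⇒n1 (via fail)
[31] read 'b'  n1⇒n2  → match P0@[30:31]
[32] read 'b'  n2⇒n4 (via fail)
[33] read 'b'  n4⇒n5
[34] read 'b'  n5⇒n6
[35] read 'b'  n6⇒n6 (via fail)
[36] read 'a'  n6⇒n7  → match P1@[32:36]
[37] read 'a'  n7⇒n1 (via fail)
[38] read 'b'  n1⇒n2  → match P0@[37:38]
[39] read 'c'  n2⇒n8 (via fail)
[40] read 'a'  n8⇒n9  → match P2@[38:40],P3@[39:40]
[41] read 'c'  n9⇒n10 (via fail)
[42] read 'c'  n10⇒n10 (via fail)
[43] read 'b'  n10⇒n3 (via fail)
[44] read 'b'  n3⇒n4
[45] read 'b'  n4⇒n5
[46] read 'b'  n5⇒n6
[47] read 'a'  n6⇒n7  → match P1@[43:47]
[48] read 'b'  n7⇒n2 (via fail)  → match P0@[47:48]
[49] read 'b'  n2⇒n4 (via fail)
[50] read 'b'  n4⇒n5
[51] read 'b'  n5⇒n6
[52] read 'a'  n6⇒n7  → match P1@[48:52]
[53] read 'c'  n7⇒n10 (via fail)
[54] read 'a'  n10⇒n11  → match P3@[53:54]
[55] read 'b'  n11⇒n2 (via fail)  → match P0@[54:55]
[56] read 'b'  n2⇒n4 (via fail)
[57] read 'c'  n4⇒n8 (via fail)
[58] read 'c'  n8⇒n10 (via fail)
[59] read 'b'  n10⇒n3 (via fail)
[60] read 'b'  n3⇒n4
[61] read 'b'  n4⇒n5
[62] read 'b'  n5⇒n6
[63] read 'a'  n6⇒n7  → match P1@[59:63]
[64] read 'a'  n7⇒n1 (via fail)
[65] read 'b'  n1⇒n2  → match P0@[64:65]
[66] read 'b'  n2⇒n4 (via fail)

Result: [[1,0],[5,1],[7,0],[9,0],[14,1],[15,0],[19,1],[21,0],[24,3],[25,0],[27,2],[27,3],[29,0],[31,0],[36,1],[38,0],[40,2],[40,3],[47,1],[48,0],[52,1],[54,3],[55,0],[63,1],[65,0]]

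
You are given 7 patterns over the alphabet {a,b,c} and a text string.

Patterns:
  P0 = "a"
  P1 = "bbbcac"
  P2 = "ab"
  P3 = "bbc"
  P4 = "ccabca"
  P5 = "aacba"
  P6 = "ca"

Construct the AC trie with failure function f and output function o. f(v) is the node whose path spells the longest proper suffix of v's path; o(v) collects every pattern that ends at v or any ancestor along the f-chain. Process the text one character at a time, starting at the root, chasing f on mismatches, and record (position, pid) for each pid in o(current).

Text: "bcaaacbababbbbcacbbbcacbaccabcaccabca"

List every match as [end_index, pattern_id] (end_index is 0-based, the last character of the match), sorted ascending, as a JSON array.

Build automaton:
Trie nodes:
  0='ε' goto a→1 b→2 c→10
  1='a' goto a→16 b→8  ←P0
  2='b' goto b→3
  3='bb' goto b→4 c→9
  4='bbb' goto c→5
  5='bbbc' goto a→6
  6='bbbca' goto c→7
  7='bbbcac' goto ·  ←P1
  8='ab' goto ·  ←P2
  9='bbc' goto ·  ←P3
  10='c' goto a→20 c→11
  11='cc' goto a→12
  12='cca' goto b→13
  13='ccab' goto c→14
  14='ccabc' goto a→15
  15='ccabca' goto ·  ←P4
  16='aa' goto c→17
  17='aac' goto b→18
  18='aacb' goto a→19
  19='aacba' goto ·  ←P5
  20='ca' goto ·  ←P6

Failure links (BFS by depth):
  n1('a'): parent n0 fail=0; on 'a' 0 → fail=0;  out {0}∪∅={0}
  n2('b'): parent n0 fail=0; on 'b' 0 → fail=0;  out ∅∪∅=∅
  n10('c'): parent n0 fail=0; on 'c' 0 → fail=0;  out ∅∪∅=∅
  n3('bb'): parent n2 fail=0; on 'b' 0 → fail=2;  out ∅∪∅=∅
  n8('ab'): parent n1 fail=0; on 'b' 0 → fail=2;  out {2}∪∅={2}
  n11('cc'): parent n10 fail=0; on 'c' 0 → fail=10;  out ∅∪∅=∅
  n16('aa'): parent n1 fail=0; on 'a' 0 → fail=1;  out ∅∪{0}={0}
  n20('ca'): parent n10 fail=0; on 'a' 0 → fail=1;  out {6}∪{0}={0,6}
  n4('bbb'): parent n3 fail=2; on 'b' 2 → fail=3;  out ∅∪∅=∅
  n9('bbc'): parent n3 fail=2; on 'c' 2→0 → fail=10;  out {3}∪∅={3}
  n12('cca'): parent n11 fail=10; on 'a' 10 → fail=20;  out ∅∪{0,6}={0,6}
  n17('aac'): parent n16 fail=1; on 'c' 1→0 → fail=10;  out ∅∪∅=∅
  n5('bbbc'): parent n4 fail=3; on 'c' 3 → fail=9;  out ∅∪{3}={3}
  n13('ccab'): parent n12 fail=20; on 'b' 20→1 → fail=8;  out ∅∪{2}={2}
  n18('aacb'): parent n17 fail=10; on 'b' 10→0 → fail=2;  out ∅∪∅=∅
  n6('bbbca'): parent n5 fail=9; on 'a' 9→10 → fail=20;  out ∅∪{0,6}={0,6}
  n14('ccabc'): parent n13 fail=8; on 'c' 8→2→0 → fail=10;  out ∅∪∅=∅
  n19('aacba'): parent n18 fail=2; on 'a' 2→0 → fail=1;  out {5}∪{0}={0,5}
  n7('bbbcac'): parent n6 fail=20; on 'c' 20→1→0 → fail=10;  out {1}∪∅={1}
  n15('ccabca'): parent n14 fail=10; on 'a' 10 → fail=20;  out {4}∪{0,6}={0,4,6}

Text stream:
pos 0 'b': at 2
pos 1 'c': at 10 (via fail)
pos 2 'a': at 20  ** P0@[2:2],P6@[1:2]
pos 3 'a': at 16 (via fail)  ** P0@[3:3]
pos 4 'a': at 16 (via fail)  ** P0@[4:4]
pos 5 'c': at 17
pos 6 'b': at 18
pos 7 'a': at 19  ** P0@[7:7],P5@[3:7]
pos 8 'b': at 8 (via fail)  ** P2@[7:8]
pos 9 'a': at 1 (via fail)  ** P0@[9:9]
pos 10 'b': at 8  ** P2@[9:10]
pos 11 'b': at 3 (via fail)
pos 12 'b': at 4
pos 13 'b': at 4 (via fail)
pos 14 'c': at 5  ** P3@[12:14]
pos 15 'a': at 6  ** P0@[15:15],P6@[14:15]
pos 16 'c': at 7  ** P1@[11:16]
pos 17 'b': at 2 (via fail)
pos 18 'b': at 3
pos 19 'b': at 4
pos 20 'c': at 5  ** P3@[18:20]
pos 21 'a': at 6  ** P0@[21:21],P6@[20:21]
pos 22 'c': at 7  ** P1@[17:22]
pos 23 'b': at 2 (via fail)
pos 24 'a': at 1 (via fail)  ** P0@[24:24]
pos 25 'c': at 10 (via fail)
pos 26 'c': at 11
pos 27 'a': at 12  ** P0@[27:27],P6@[26:27]
pos 28 'b': at 13  ** P2@[27:28]
pos 29 'c': at 14
pos 30 'a': at 15  ** P0@[30:30],P4@[25:30],P6@[29:30]
pos 31 'c': at 10 (via fail)
pos 32 'c': at 11
pos 33 'a': at 12  ** P0@[33:33],P6@[32:33]
pos 34 'b': at 13  ** P2@[33:34]
pos 35 'c': at 14
pos 36 'a': at 15  ** P0@[36:36],P4@[31:36],P6@[35:36]

Result: [[2,0],[2,6],[3,0],[4,0],[7,0],[7,5],[8,2],[9,0],[10,2],[14,3],[15,0],[15,6],[16,1],[20,3],[21,0],[21,6],[22,1],[24,0],[27,0],[27,6],[28,2],[30,0],[30,4],[30,6],[33,0],[33,6],[34,2],[36,0],[36,4],[36,6]]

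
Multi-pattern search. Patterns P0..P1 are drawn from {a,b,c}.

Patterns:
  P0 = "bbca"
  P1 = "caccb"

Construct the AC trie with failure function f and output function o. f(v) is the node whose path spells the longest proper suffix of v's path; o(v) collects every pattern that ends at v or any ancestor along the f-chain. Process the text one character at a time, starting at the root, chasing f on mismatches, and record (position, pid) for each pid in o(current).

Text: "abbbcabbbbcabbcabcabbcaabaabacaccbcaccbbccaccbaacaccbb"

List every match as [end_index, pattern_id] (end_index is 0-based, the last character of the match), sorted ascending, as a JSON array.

Build automaton:
Trie nodes:
  0='ε' goto b→1 c→5
  1='b' goto b→2
  2='bb' goto c→3
  3='bbc' goto a→4
  4='bbca' goto ·  ←P0
  5='c' goto a→6
  6='ca' goto c→7
  7='cac' goto c→8
  8='cacc' goto b→9
  9='caccb' goto ·  ←P1

Failure links (BFS by depth):
  fail(1) 'b': from fail(0)=0 chase 'b': 0 ⇒ 0;  out=∅∪out(0)=∅
  fail(5) 'c': from fail(0)=0 chase 'c': 0 ⇒ 0;  out=∅∪out(0)=∅
  fail(2) 'bb': from fail(1)=0 chase 'b': 0 ⇒ 1;  out=∅∪out(1)=∅
  fail(6) 'ca': from fail(5)=0 chase 'a': 0 ⇒ 0;  out=∅∪out(0)=∅
  fail(3) 'bbc': from fail(2)=1 chase 'c': 1→0 ⇒ 5;  out=∅∪out(5)=∅
  fail(7) 'cac': from fail(6)=0 chase 'c': 0 ⇒ 5;  out=∅∪out(5)=∅
  fail(4) 'bbca': from fail(3)=5 chase 'a': 5 ⇒ 6;  out={0}∪out(6)={0}
  fail(8) 'cacc': from fail(7)=5 chase 'c': 5→0 ⇒ 5;  out=∅∪out(5)=∅
  fail(9) 'caccb': from fail(8)=5 chase 'b': 5→0 ⇒ 1;  out={1}∪out(1)={1}

Text stream:
[0] read 'a'  n0⇒n0
[1] read 'b'  n0⇒n1
[2] read 'b'  n1⇒n2
[3] read 'b'  n2⇒n2 ·f
[4] read 'c'  n2⇒n3
[5] read 'a'  n3⇒n4  → match P0@[2:5]
[6] read 'b'  n4⇒n1 ·f
[7] read 'b'  n1⇒n2
[8] read 'b'  n2⇒n2 ·f
[9] read 'b'  n2⇒n2 ·f
[10] read 'c'  n2⇒n3
[11] read 'a'  n3⇒n4  → match P0@[8:11]
[12] read 'b'  n4⇒n1 ·f
[13] read 'b'  n1⇒n2
[14] read 'c'  n2⇒n3
[15] read 'a'  n3⇒n4  → match P0@[12:15]
[16] read 'b'  n4⇒n1 ·f
[17] read 'c'  n1⇒n5 ·f
[18] read 'a'  n5⇒n6
[19] read 'b'  n6⇒n1 ·f
[20] read 'b'  n1⇒n2
[21] read 'c'  n2⇒n3
[22] read 'a'  n3⇒n4  → match P0@[19:22]
[23] read 'a'  n4⇒n0 ·f
[24] read 'b'  n0⇒n1
[25] read 'a'  n1⇒n0 ·f
[26] read 'a'  n0⇒n0
[27] read 'b'  n0⇒n1
[28] read 'a'  n1⇒n0 ·f
[29] read 'c'  n0⇒n5
[30] read 'a'  n5⇒n6
[31] read 'c'  n6⇒n7
[32] read 'c'  n7⇒n8
[33] read 'b'  n8⇒n9  → match P1@[29:33]
[34] read 'c'  n9⇒n5 ·f
[35] read 'a'  n5⇒n6
[36] read 'c'  n6⇒n7
[37] read 'c'  n7⇒n8
[38] read 'b'  n8⇒n9  → match P1@[34:38]
[39] read 'b'  n9⇒n2 ·f
[40] read 'c'  n2⇒n3
[41] read 'c'  n3⇒n5 ·f
[42] read 'a'  n5⇒n6
[43] read 'c'  n6⇒n7
[44] read 'c'  n7⇒n8
[45] read 'b'  n8⇒n9  → match P1@[41:45]
[46] read 'a'  n9⇒n0 ·f
[47] read 'a'  n0⇒n0
[48] read 'c'  n0⇒n5
[49] read 'a'  n5⇒n6
[50] read 'c'  n6⇒n7
[51] read 'c'  n7⇒n8
[52] read 'b'  n8⇒n9  → match P1@[48:52]
[53] read 'b'  n9⇒n2 ·f

Result: [[5,0],[11,0],[15,0],[22,0],[33,1],[38,1],[45,1],[52,1]]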